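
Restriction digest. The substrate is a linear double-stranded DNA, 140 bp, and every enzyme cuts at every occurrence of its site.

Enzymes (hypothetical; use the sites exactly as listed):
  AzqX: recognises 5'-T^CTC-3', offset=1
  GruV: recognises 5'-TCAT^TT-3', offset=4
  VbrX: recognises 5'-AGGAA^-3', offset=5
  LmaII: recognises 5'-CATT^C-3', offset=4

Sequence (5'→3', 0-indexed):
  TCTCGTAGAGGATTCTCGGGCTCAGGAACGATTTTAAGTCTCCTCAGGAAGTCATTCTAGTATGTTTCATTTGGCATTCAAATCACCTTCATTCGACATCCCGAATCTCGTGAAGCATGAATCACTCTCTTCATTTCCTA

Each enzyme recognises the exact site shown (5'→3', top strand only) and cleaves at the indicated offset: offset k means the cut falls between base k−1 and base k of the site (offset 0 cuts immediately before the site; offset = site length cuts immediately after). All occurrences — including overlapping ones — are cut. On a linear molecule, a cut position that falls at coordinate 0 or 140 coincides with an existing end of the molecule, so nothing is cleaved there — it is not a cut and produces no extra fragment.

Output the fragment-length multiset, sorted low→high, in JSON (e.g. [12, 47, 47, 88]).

Site scan:
  AzqX (TCTC, off=1): starts [0, 13, 38, 105, 125] → cuts [1, 14, 39, 106, 126]
  GruV (TCATTT, off=4): starts [66, 130] → cuts [70, 134]
  VbrX (AGGAA, off=5): starts [23, 45] → cuts [28, 50]
  LmaII (CATTC, off=4): starts [52, 74, 89] → cuts [56, 78, 93]

All cut coordinates (distinct, sorted): [1, 14, 28, 39, 50, 56, 70, 78, 93, 106, 126, 134]

Fragments:
  [0,1): 1 bp
  [1,14): 13 bp
  [14,28): 14 bp
  [28,39): 11 bp
  [39,50): 11 bp
  [50,56): 6 bp
  [56,70): 14 bp
  [70,78): 8 bp
  [78,93): 15 bp
  [93,106): 13 bp
  [106,126): 20 bp
  [126,134): 8 bp
  [134,140): 6 bp

[1,6,6,8,8,11,11,13,13,14,14,15,20]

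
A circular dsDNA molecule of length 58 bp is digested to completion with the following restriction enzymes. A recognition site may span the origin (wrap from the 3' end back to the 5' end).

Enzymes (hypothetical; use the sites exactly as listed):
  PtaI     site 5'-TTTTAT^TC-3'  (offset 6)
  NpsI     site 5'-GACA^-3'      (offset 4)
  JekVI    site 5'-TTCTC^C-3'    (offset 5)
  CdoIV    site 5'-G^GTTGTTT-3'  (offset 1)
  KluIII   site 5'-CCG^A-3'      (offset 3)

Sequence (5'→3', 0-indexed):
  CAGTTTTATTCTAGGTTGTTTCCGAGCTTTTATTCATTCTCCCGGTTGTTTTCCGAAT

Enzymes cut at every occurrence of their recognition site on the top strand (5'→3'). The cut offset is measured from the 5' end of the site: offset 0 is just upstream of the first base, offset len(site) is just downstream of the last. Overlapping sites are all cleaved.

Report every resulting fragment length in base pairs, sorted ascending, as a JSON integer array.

Site scan:
  PtaI (TTTTATTC, off=6): starts [3, 27] → cuts [9, 33]
  NpsI (GACA, off=4): no sites
  JekVI (TTCTCC, off=5): starts [36] → cuts [41]
  CdoIV (GGTTGTTT, off=1): starts [13, 43] → cuts [14, 44]
  KluIII (CCGA, off=3): starts [21, 52] → cuts [24, 55]

Pooled cuts: [9, 14, 24, 33, 41, 44, 55]

Fragments:
  9→14: 5 bp
  14→24: 10 bp
  24→33: 9 bp
  33→41: 8 bp
  41→44: 3 bp
  44→55: 11 bp
  55→9 (wrap): 58-55+9 = 12 bp

[3,5,8,9,10,11,12]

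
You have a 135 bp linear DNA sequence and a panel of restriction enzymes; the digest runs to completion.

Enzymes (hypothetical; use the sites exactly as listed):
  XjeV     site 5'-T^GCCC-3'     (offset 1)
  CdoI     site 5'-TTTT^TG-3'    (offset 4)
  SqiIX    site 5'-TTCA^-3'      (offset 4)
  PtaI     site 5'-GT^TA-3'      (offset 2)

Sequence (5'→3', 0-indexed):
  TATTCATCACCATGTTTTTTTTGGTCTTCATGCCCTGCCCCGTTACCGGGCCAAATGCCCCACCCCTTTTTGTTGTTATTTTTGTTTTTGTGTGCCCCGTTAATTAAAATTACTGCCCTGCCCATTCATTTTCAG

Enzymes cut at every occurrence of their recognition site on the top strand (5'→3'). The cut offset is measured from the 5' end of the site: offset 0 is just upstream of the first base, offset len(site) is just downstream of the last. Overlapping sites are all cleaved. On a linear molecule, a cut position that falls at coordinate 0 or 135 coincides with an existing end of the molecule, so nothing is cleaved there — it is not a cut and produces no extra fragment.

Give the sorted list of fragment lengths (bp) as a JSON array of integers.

Per-enzyme occurrences:
  XjeV (TGCCC, off=1): starts [30, 35, 55, 92, 113, 118] → cuts [31, 36, 56, 93, 114, 119]
  CdoI (TTTTTG, off=4): starts [17, 66, 78, 84] → cuts [21, 70, 82, 88]
  SqiIX (TTCA, off=4): starts [2, 26, 124, 130] → cuts [6, 30, 128, 134]
  PtaI (GTTA, off=2): starts [41, 74, 98] → cuts [43, 76, 100]

All cut coordinates (distinct, sorted): [6, 21, 30, 31, 36, 43, 56, 70, 76, 82, 88, 93, 100, 114, 119, 128, 134]

Fragment lengths:
  [0,6): 6 bp
  [6,21): 15 bp
  [21,30): 9 bp
  [30,31): 1 bp
  [31,36): 5 bp
  [36,43): 7 bp
  [43,56): 13 bp
  [56,70): 14 bp
  [70,76): 6 bp
  [76,82): 6 bp
  [82,88): 6 bp
  [88,93): 5 bp
  [93,100): 7 bp
  [100,114): 14 bp
  [114,119): 5 bp
  [119,128): 9 bp
  [128,134): 6 bp
  [134,135): 1 bp

[1,1,5,5,5,6,6,6,6,6,7,7,9,9,13,14,14,15]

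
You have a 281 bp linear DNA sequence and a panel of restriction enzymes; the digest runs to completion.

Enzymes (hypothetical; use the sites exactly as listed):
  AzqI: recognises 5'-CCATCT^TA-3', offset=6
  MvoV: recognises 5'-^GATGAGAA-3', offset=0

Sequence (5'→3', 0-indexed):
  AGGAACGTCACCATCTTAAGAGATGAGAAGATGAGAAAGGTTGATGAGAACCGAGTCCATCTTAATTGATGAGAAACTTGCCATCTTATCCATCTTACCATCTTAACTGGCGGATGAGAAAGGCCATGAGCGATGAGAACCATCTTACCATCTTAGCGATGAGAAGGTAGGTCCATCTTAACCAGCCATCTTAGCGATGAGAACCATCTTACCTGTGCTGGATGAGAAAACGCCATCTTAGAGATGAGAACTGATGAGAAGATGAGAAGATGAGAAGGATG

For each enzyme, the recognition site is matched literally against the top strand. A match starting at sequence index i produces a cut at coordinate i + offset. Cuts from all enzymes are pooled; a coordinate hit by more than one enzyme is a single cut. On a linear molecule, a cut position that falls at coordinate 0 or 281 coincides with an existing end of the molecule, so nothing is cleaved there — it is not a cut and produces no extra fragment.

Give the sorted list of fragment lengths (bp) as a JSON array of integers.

Scan for sites:
  AzqI CCATCTTA/6: at [10, 56, 80, 89, 97, 139, 147, 172, 185, 203, 232] ⇒ [16, 62, 86, 95, 103, 145, 153, 178, 191, 209, 238]
  MvoV GATGAGAA/0: at [21, 29, 42, 67, 112, 131, 157, 195, 220, 242, 252, 260, 268] ⇒ [21, 29, 42, 67, 112, 131, 157, 195, 220, 242, 252, 260, 268]

Pooled cuts: [16, 21, 29, 42, 62, 67, 86, 95, 103, 112, 131, 145, 153, 157, 178, 191, 195, 209, 220, 238, 242, 252, 260, 268]

Fragment lengths:
  [0,16): 16 bp
  [16,21): 5 bp
  [21,29): 8 bp
  [29,42): 13 bp
  [42,62): 20 bp
  [62,67): 5 bp
  [67,86): 19 bp
  [86,95): 9 bp
  [95,103): 8 bp
  [103,112): 9 bp
  [112,131): 19 bp
  [131,145): 14 bp
  [145,153): 8 bp
  [153,157): 4 bp
  [157,178): 21 bp
  [178,191): 13 bp
  [191,195): 4 bp
  [195,209): 14 bp
  [209,220): 11 bp
  [220,238): 18 bp
  [238,242): 4 bp
  [242,252): 10 bp
  [252,260): 8 bp
  [260,268): 8 bp
  [268,281): 13 bp

[4,4,4,5,5,8,8,8,8,8,9,9,10,11,13,13,13,14,14,16,18,19,19,20,21]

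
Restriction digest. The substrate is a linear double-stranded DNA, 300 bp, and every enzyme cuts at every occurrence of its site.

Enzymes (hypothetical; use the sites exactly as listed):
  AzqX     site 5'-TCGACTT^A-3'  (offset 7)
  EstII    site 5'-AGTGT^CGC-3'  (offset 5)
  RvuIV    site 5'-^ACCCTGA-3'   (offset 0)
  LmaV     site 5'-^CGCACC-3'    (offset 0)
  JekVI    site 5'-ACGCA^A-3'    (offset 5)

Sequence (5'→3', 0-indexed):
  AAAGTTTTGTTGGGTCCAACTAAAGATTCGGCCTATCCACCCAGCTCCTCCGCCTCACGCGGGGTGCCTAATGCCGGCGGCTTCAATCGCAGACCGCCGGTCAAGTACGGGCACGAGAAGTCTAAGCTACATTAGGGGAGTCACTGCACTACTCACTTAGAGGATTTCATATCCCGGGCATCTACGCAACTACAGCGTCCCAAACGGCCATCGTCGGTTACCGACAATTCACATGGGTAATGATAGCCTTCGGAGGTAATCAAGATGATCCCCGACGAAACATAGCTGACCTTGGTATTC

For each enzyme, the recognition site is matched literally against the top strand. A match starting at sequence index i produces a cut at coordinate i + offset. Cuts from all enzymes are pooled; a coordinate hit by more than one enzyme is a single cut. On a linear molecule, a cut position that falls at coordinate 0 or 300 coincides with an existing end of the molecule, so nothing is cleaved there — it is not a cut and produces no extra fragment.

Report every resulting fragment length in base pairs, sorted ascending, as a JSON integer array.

Site scan:
  AzqX (TCGACTTA, off=7): no sites
  EstII (AGTGTCGC, off=5): no sites
  RvuIV (ACCCTGA, off=0): no sites
  LmaV (CGCACC, off=0): no sites
  JekVI ACGCAA/5: at [183] ⇒ [188]

All cut coordinates (distinct, sorted): [188]

Fragment lengths:
  [0,188): 188 bp
  [188,300): 112 bp

[112,188]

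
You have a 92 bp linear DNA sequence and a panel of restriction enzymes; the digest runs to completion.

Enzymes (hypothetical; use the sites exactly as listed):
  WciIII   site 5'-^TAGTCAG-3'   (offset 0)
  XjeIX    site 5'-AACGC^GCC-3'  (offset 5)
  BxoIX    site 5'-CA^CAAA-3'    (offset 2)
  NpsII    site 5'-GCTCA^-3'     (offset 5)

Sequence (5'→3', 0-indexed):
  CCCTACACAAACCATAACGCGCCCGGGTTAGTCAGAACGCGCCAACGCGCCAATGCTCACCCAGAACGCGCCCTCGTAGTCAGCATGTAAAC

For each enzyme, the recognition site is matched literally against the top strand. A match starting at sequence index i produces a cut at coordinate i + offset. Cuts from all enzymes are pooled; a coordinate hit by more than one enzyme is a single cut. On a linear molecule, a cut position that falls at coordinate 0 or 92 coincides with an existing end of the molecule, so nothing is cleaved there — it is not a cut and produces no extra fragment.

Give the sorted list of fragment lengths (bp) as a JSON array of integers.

Scan for sites:
  WciIII TAGTCAG/0: at [28, 76] ⇒ [28, 76]
  XjeIX AACGCGCC/5: at [15, 35, 43, 64] ⇒ [20, 40, 48, 69]
  BxoIX CACAAA/2: at [5] ⇒ [7]
  NpsII GCTCA/5: at [54] ⇒ [59]

All cut coordinates (distinct, sorted): [7, 20, 28, 40, 48, 59, 69, 76]

Fragments:
  [0,7): 7 bp
  [7,20): 13 bp
  [20,28): 8 bp
  [28,40): 12 bp
  [40,48): 8 bp
  [48,59): 11 bp
  [59,69): 10 bp
  [69,76): 7 bp
  [76,92): 16 bp

[7,7,8,8,10,11,12,13,16]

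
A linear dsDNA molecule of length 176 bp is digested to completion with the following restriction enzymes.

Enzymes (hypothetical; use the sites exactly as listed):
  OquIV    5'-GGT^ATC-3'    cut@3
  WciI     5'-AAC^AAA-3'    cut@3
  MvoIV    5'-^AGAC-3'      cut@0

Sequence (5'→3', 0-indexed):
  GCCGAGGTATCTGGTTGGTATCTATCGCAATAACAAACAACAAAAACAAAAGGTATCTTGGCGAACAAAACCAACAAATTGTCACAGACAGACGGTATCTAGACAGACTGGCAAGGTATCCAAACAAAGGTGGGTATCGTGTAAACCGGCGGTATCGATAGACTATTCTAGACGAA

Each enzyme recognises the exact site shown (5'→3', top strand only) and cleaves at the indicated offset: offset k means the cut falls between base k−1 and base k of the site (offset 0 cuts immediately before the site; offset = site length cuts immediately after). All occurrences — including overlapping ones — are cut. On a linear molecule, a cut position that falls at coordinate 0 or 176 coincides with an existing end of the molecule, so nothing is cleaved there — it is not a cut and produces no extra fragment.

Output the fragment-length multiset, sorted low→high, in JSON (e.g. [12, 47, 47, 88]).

Per-enzyme occurrences:
  OquIV (GGTATC, off=3): starts [5, 16, 51, 93, 114, 132, 150] → cuts [8, 19, 54, 96, 117, 135, 153]
  WciI (AACAAA, off=3): starts [31, 38, 44, 63, 72, 122] → cuts [34, 41, 47, 66, 75, 125]
  MvoIV (AGAC, off=0): starts [85, 89, 100, 104, 159, 169] → cuts [85, 89, 100, 104, 159, 169]

Pooled cuts: [8, 19, 34, 41, 47, 54, 66, 75, 85, 89, 96, 100, 104, 117, 125, 135, 153, 159, 169]

Fragments:
  [0,8): 8 bp
  [8,19): 11 bp
  [19,34): 15 bp
  [34,41): 7 bp
  [41,47): 6 bp
  [47,54): 7 bp
  [54,66): 12 bp
  [66,75): 9 bp
  [75,85): 10 bp
  [85,89): 4 bp
  [89,96): 7 bp
  [96,100): 4 bp
  [100,104): 4 bp
  [104,117): 13 bp
  [117,125): 8 bp
  [125,135): 10 bp
  [135,153): 18 bp
  [153,159): 6 bp
  [159,169): 10 bp
  [169,176): 7 bp

[4,4,4,6,6,7,7,7,7,8,8,9,10,10,10,11,12,13,15,18]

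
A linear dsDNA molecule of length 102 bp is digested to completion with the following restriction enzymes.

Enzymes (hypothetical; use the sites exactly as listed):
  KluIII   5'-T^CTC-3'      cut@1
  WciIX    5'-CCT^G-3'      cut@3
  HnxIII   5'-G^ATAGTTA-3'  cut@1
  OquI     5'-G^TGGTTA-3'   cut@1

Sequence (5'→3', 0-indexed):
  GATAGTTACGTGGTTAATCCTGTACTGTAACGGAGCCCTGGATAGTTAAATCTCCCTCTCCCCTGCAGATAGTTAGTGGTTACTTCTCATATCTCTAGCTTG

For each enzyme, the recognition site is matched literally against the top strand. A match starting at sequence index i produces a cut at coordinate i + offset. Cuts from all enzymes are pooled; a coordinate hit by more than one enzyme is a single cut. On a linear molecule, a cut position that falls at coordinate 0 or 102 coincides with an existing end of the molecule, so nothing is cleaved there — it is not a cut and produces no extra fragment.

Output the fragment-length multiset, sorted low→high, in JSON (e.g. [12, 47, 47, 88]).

Scan for sites:
  KluIII TCTC/1: at [50, 56, 84, 91] ⇒ [51, 57, 85, 92]
  WciIX CCTG/3: at [18, 36, 61] ⇒ [21, 39, 64]
  HnxIII GATAGTTA/1: at [0, 40, 67] ⇒ [1, 41, 68]
  OquI GTGGTTA/1: at [9, 75] ⇒ [10, 76]

All cut coordinates (distinct, sorted): [1, 10, 21, 39, 41, 51, 57, 64, 68, 76, 85, 92]

Fragments:
  [0,1): 1 bp
  [1,10): 9 bp
  [10,21): 11 bp
  [21,39): 18 bp
  [39,41): 2 bp
  [41,51): 10 bp
  [51,57): 6 bp
  [57,64): 7 bp
  [64,68): 4 bp
  [68,76): 8 bp
  [76,85): 9 bp
  [85,92): 7 bp
  [92,102): 10 bp

[1,2,4,6,7,7,8,9,9,10,10,11,18]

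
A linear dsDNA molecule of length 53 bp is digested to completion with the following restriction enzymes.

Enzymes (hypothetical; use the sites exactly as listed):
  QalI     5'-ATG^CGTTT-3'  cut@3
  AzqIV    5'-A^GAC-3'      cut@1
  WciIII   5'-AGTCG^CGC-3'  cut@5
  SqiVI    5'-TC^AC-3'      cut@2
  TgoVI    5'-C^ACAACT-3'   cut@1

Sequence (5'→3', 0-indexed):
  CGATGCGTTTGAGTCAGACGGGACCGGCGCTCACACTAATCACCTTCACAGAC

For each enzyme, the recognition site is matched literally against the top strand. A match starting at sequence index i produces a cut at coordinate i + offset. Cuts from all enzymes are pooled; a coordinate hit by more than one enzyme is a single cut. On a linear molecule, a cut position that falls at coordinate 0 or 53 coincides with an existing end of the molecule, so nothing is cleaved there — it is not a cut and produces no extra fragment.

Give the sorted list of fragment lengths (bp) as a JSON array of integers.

[3,3,5,6,9,11,16]

Site scan:
  QalI (ATGCGTTT, off=3): starts [2] → cuts [5]
  AzqIV (AGAC, off=1): starts [15, 49] → cuts [16, 50]
  WciIII (AGTCGCGC, off=5): no sites
  SqiVI (TCAC, off=2): starts [30, 39, 45] → cuts [32, 41, 47]
  TgoVI (CACAACT, off=1): no sites

Pooled cuts: [5, 16, 32, 41, 47, 50]

Fragment lengths:
  [0,5): 5 bp
  [5,16): 11 bp
  [16,32): 16 bp
  [32,41): 9 bp
  [41,47): 6 bp
  [47,50): 3 bp
  [50,53): 3 bp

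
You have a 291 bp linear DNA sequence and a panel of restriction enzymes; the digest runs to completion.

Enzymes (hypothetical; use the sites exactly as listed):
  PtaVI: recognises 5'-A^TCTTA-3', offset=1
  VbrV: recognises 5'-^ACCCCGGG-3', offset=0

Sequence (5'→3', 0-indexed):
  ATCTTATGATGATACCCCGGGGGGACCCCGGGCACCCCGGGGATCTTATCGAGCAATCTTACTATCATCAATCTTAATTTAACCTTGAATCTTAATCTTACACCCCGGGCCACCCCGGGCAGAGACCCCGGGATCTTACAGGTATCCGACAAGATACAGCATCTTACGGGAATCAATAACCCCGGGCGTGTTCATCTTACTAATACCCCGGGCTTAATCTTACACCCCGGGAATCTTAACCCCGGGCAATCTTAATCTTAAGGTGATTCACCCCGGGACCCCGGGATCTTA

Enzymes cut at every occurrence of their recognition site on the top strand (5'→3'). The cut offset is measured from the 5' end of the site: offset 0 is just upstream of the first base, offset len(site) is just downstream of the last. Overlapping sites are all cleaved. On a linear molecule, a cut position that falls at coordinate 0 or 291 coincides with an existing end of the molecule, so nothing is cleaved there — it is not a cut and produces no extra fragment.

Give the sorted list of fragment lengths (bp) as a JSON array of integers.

[1,5,5,6,6,6,6,8,9,9,9,10,10,10,10,11,11,12,13,13,13,14,15,16,17,18,28]

Site scan:
  PtaVI (ATCTTA, off=1): starts [0, 42, 55, 70, 88, 94, 132, 160, 193, 216, 232, 248, 254, 285] → cuts [1, 43, 56, 71, 89, 95, 133, 161, 194, 217, 233, 249, 255, 286]
  VbrV (ACCCCGGG, off=0): starts [13, 24, 33, 101, 111, 124, 178, 204, 223, 238, 269, 277] → cuts [13, 24, 33, 101, 111, 124, 178, 204, 223, 238, 269, 277]

Pooled cuts: [1, 13, 24, 33, 43, 56, 71, 89, 95, 101, 111, 124, 133, 161, 178, 194, 204, 217, 223, 233, 238, 249, 255, 269, 277, 286]

Fragments:
  [0,1): 1 bp
  [1,13): 12 bp
  [13,24): 11 bp
  [24,33): 9 bp
  [33,43): 10 bp
  [43,56): 13 bp
  [56,71): 15 bp
  [71,89): 18 bp
  [89,95): 6 bp
  [95,101): 6 bp
  [101,111): 10 bp
  [111,124): 13 bp
  [124,133): 9 bp
  [133,161): 28 bp
  [161,178): 17 bp
  [178,194): 16 bp
  [194,204): 10 bp
  [204,217): 13 bp
  [217,223): 6 bp
  [223,233): 10 bp
  [233,238): 5 bp
  [238,249): 11 bp
  [249,255): 6 bp
  [255,269): 14 bp
  [269,277): 8 bp
  [277,286): 9 bp
  [286,291): 5 bp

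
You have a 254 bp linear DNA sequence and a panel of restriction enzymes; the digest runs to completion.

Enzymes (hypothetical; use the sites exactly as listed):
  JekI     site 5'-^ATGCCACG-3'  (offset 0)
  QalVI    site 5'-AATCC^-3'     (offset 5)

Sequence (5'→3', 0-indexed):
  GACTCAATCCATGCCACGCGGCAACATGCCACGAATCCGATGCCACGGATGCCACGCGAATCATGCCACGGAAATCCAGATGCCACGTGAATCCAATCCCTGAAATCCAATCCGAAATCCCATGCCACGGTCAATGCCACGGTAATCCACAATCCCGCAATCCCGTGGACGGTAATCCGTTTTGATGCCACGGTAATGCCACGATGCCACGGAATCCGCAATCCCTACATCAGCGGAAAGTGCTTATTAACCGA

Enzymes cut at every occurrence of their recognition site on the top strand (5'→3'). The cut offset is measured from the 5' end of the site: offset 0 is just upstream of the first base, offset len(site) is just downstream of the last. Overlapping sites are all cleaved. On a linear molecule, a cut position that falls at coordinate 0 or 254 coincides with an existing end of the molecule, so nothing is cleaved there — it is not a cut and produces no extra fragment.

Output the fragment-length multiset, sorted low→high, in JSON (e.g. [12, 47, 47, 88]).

Site scan:
  JekI (ATGCCACG, off=0): starts [10, 25, 39, 48, 62, 79, 121, 133, 184, 195, 203] → cuts [10, 25, 39, 48, 62, 79, 121, 133, 184, 195, 203]
  QalVI (AATCC, off=5): starts [5, 33, 72, 89, 94, 103, 108, 115, 143, 150, 158, 173, 212, 219] → cuts [10, 38, 77, 94, 99, 108, 113, 120, 148, 155, 163, 178, 217, 224]

Pooled cuts: [10, 25, 38, 39, 48, 62, 77, 79, 94, 99, 108, 113, 120, 121, 133, 148, 155, 163, 178, 184, 195, 203, 217, 224]

Fragments:
  [0,10): 10 bp
  [10,25): 15 bp
  [25,38): 13 bp
  [38,39): 1 bp
  [39,48): 9 bp
  [48,62): 14 bp
  [62,77): 15 bp
  [77,79): 2 bp
  [79,94): 15 bp
  [94,99): 5 bp
  [99,108): 9 bp
  [108,113): 5 bp
  [113,120): 7 bp
  [120,121): 1 bp
  [121,133): 12 bp
  [133,148): 15 bp
  [148,155): 7 bp
  [155,163): 8 bp
  [163,178): 15 bp
  [178,184): 6 bp
  [184,195): 11 bp
  [195,203): 8 bp
  [203,217): 14 bp
  [217,224): 7 bp
  [224,254): 30 bp

[1,1,2,5,5,6,7,7,7,8,8,9,9,10,11,12,13,14,14,15,15,15,15,15,30]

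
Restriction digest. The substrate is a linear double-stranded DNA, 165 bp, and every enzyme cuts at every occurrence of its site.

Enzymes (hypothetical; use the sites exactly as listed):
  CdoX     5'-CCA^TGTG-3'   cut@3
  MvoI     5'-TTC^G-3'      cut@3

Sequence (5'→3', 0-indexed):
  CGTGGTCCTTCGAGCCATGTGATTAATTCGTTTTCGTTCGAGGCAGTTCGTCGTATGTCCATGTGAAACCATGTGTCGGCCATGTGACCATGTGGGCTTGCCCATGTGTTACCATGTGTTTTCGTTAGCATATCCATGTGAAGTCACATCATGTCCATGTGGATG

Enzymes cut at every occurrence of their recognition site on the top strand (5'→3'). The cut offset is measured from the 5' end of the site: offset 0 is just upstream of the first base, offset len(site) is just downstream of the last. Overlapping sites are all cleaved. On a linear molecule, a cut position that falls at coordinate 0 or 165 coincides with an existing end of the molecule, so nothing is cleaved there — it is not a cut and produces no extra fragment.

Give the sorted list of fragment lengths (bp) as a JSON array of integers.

Per-enzyme occurrences:
  CdoX CCATGTG/3: at [14, 58, 68, 79, 87, 101, 111, 133, 154] ⇒ [17, 61, 71, 82, 90, 104, 114, 136, 157]
  MvoI TTCG/3: at [8, 26, 32, 36, 46, 120] ⇒ [11, 29, 35, 39, 49, 123]

Pooled cuts: [11, 17, 29, 35, 39, 49, 61, 71, 82, 90, 104, 114, 123, 136, 157]

Fragment lengths:
  [0,11): 11 bp
  [11,17): 6 bp
  [17,29): 12 bp
  [29,35): 6 bp
  [35,39): 4 bp
  [39,49): 10 bp
  [49,61): 12 bp
  [61,71): 10 bp
  [71,82): 11 bp
  [82,90): 8 bp
  [90,104): 14 bp
  [104,114): 10 bp
  [114,123): 9 bp
  [123,136): 13 bp
  [136,157): 21 bp
  [157,165): 8 bp

[4,6,6,8,8,9,10,10,10,11,11,12,12,13,14,21]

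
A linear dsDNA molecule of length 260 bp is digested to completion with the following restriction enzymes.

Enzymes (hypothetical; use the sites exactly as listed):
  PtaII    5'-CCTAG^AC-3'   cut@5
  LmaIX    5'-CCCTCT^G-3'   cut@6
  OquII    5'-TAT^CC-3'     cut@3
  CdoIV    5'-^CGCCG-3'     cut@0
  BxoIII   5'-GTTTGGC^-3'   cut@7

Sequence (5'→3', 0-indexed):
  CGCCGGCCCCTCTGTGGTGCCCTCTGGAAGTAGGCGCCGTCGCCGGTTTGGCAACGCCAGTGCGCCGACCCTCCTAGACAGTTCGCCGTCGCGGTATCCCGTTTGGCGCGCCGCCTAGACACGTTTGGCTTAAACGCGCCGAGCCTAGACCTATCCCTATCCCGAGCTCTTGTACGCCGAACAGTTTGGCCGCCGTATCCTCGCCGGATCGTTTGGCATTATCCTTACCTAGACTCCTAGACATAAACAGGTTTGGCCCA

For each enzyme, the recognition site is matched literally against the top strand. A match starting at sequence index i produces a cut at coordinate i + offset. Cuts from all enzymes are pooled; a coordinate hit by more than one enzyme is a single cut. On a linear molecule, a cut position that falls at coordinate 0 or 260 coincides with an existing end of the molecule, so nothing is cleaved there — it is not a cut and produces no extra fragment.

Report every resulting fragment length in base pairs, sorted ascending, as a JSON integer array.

[1,3,3,5,6,6,6,6,7,8,8,9,10,10,10,10,11,12,12,12,13,14,14,15,16,16,17]

Per-enzyme occurrences:
  PtaII CCTAGAC/5: at [72, 113, 143, 227, 235] ⇒ [77, 118, 148, 232, 240]
  LmaIX CCCTCTG/6: at [7, 19] ⇒ [13, 25]
  OquII TATCC/3: at [94, 151, 157, 195, 219] ⇒ [97, 154, 160, 198, 222]
  CdoIV CGCCG/0: at [0, 34, 40, 62, 83, 108, 136, 174, 190, 201] ⇒ [34, 40, 62, 83, 108, 136, 174, 190, 201] (position 0 is a terminus of the linear molecule — no cut)
  BxoIII GTTTGGC/7: at [45, 100, 122, 183, 210, 250] ⇒ [52, 107, 129, 190, 217, 257]

All cut coordinates (distinct, sorted): [13, 25, 34, 40, 52, 62, 77, 83, 97, 107, 108, 118, 129, 136, 148, 154, 160, 174, 190, 198, 201, 217, 222, 232, 240, 257]

Fragment lengths:
  [0,13): 13 bp
  [13,25): 12 bp
  [25,34): 9 bp
  [34,40): 6 bp
  [40,52): 12 bp
  [52,62): 10 bp
  [62,77): 15 bp
  [77,83): 6 bp
  [83,97): 14 bp
  [97,107): 10 bp
  [107,108): 1 bp
  [108,118): 10 bp
  [118,129): 11 bp
  [129,136): 7 bp
  [136,148): 12 bp
  [148,154): 6 bp
  [154,160): 6 bp
  [160,174): 14 bp
  [174,190): 16 bp
  [190,198): 8 bp
  [198,201): 3 bp
  [201,217): 16 bp
  [217,222): 5 bp
  [222,232): 10 bp
  [232,240): 8 bp
  [240,257): 17 bp
  [257,260): 3 bp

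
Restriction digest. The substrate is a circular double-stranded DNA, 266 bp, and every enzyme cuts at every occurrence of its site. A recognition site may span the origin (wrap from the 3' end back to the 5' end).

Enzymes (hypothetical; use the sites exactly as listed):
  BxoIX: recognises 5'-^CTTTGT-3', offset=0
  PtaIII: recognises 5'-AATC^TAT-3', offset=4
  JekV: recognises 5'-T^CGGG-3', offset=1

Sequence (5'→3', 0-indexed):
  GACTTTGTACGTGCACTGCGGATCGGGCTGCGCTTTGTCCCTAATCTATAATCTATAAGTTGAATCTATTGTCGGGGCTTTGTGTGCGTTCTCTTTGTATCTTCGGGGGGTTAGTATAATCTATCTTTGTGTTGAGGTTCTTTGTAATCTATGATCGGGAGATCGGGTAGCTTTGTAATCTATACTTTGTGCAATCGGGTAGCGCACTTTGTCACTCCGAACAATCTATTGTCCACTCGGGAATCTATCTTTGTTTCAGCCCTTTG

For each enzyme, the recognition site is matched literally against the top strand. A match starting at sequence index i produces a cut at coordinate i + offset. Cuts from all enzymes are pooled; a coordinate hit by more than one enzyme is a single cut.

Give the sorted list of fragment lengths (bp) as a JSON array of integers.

[3,3,4,5,6,6,7,7,8,8,9,10,10,11,11,11,11,13,14,15,15,18,20,20,21]

Scan for sites:
  BxoIX (CTTTGT, off=0): starts [2, 32, 77, 92, 124, 139, 170, 184, 206, 248] → cuts [2, 32, 77, 92, 124, 139, 170, 184, 206, 248]
  PtaIII (AATCTAT, off=4): starts [42, 49, 62, 117, 145, 176, 222, 241] → cuts [46, 53, 66, 121, 149, 180, 226, 245]
  JekV (TCGGG, off=1): starts [22, 71, 102, 154, 162, 194, 236] → cuts [23, 72, 103, 155, 163, 195, 237]

All cut coordinates (distinct, sorted): [2, 23, 32, 46, 53, 66, 72, 77, 92, 103, 121, 124, 139, 149, 155, 163, 170, 180, 184, 195, 206, 226, 237, 245, 248]

Fragments:
  2→23: 21 bp
  23→32: 9 bp
  32→46: 14 bp
  46→53: 7 bp
  53→66: 13 bp
  66→72: 6 bp
  72→77: 5 bp
  77→92: 15 bp
  92→103: 11 bp
  103→121: 18 bp
  121→124: 3 bp
  124→139: 15 bp
  139→149: 10 bp
  149→155: 6 bp
  155→163: 8 bp
  163→170: 7 bp
  170→180: 10 bp
  180→184: 4 bp
  184→195: 11 bp
  195→206: 11 bp
  206→226: 20 bp
  226→237: 11 bp
  237→245: 8 bp
  245→248: 3 bp
  248→2 (wrap): 266-248+2 = 20 bp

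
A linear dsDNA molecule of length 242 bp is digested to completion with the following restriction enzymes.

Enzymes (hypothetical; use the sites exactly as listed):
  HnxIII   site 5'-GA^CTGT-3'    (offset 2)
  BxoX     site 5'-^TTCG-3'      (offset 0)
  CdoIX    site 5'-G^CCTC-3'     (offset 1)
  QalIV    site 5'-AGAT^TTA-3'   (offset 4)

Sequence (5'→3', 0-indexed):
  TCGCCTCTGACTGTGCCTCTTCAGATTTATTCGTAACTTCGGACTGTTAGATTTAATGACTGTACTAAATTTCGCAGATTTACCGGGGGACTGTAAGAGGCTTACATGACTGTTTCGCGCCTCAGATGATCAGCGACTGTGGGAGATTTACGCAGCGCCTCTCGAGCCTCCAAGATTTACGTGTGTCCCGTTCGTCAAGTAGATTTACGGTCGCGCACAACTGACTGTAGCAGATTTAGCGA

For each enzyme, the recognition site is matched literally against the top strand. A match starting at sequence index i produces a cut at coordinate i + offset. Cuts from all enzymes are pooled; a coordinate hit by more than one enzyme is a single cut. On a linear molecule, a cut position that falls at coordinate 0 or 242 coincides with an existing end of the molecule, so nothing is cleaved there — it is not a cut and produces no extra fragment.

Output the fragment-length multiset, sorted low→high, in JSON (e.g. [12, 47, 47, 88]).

Site scan:
  HnxIII (GACTGT, off=2): starts [8, 41, 57, 88, 107, 134, 222] → cuts [10, 43, 59, 90, 109, 136, 224]
  BxoX (TTCG, off=0): starts [29, 37, 70, 113, 190] → cuts [29, 37, 70, 113, 190]
  CdoIX (GCCTC, off=1): starts [2, 14, 118, 156, 165] → cuts [3, 15, 119, 157, 166]
  QalIV (AGATTTA, off=4): starts [22, 48, 75, 143, 172, 200, 231] → cuts [26, 52, 79, 147, 176, 204, 235]

Pooled cuts: [3, 10, 15, 26, 29, 37, 43, 52, 59, 70, 79, 90, 109, 113, 119, 136, 147, 157, 166, 176, 190, 204, 224, 235]

Fragment lengths:
  [0,3): 3 bp
  [3,10): 7 bp
  [10,15): 5 bp
  [15,26): 11 bp
  [26,29): 3 bp
  [29,37): 8 bp
  [37,43): 6 bp
  [43,52): 9 bp
  [52,59): 7 bp
  [59,70): 11 bp
  [70,79): 9 bp
  [79,90): 11 bp
  [90,109): 19 bp
  [109,113): 4 bp
  [113,119): 6 bp
  [119,136): 17 bp
  [136,147): 11 bp
  [147,157): 10 bp
  [157,166): 9 bp
  [166,176): 10 bp
  [176,190): 14 bp
  [190,204): 14 bp
  [204,224): 20 bp
  [224,235): 11 bp
  [235,242): 7 bp

[3,3,4,5,6,6,7,7,7,8,9,9,9,10,10,11,11,11,11,11,14,14,17,19,20]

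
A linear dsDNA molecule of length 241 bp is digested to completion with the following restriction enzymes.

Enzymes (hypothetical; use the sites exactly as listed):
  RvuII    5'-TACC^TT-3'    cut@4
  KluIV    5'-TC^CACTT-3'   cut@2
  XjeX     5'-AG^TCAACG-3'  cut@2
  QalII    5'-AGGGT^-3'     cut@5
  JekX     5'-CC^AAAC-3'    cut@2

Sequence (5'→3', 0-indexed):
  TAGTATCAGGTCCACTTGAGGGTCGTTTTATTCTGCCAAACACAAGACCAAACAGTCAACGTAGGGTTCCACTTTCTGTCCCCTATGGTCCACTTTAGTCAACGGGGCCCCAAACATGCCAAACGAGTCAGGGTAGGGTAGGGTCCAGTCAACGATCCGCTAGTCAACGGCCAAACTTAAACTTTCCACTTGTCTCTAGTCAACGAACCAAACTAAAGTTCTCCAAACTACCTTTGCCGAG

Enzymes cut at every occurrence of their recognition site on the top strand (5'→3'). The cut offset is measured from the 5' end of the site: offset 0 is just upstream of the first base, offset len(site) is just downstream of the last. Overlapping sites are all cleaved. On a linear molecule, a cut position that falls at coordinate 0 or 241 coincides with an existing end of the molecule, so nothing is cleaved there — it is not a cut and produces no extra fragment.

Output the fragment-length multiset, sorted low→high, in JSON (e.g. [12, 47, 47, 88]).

Per-enzyme occurrences:
  RvuII (TACCTT, off=4): starts [228] → cuts [232]
  KluIV (TCCACTT, off=2): starts [10, 67, 88, 184] → cuts [12, 69, 90, 186]
  XjeX (AGTCAACG, off=2): starts [53, 96, 146, 161, 197] → cuts [55, 98, 148, 163, 199]
  QalII (AGGGT, off=5): starts [18, 62, 129, 134, 139] → cuts [23, 67, 134, 139, 144]
  JekX (CCAAAC, off=2): starts [35, 47, 109, 118, 170, 207, 222] → cuts [37, 49, 111, 120, 172, 209, 224]

Pooled cuts: [12, 23, 37, 49, 55, 67, 69, 90, 98, 111, 120, 134, 139, 144, 148, 163, 172, 186, 199, 209, 224, 232]

Fragment lengths:
  [0,12): 12 bp
  [12,23): 11 bp
  [23,37): 14 bp
  [37,49): 12 bp
  [49,55): 6 bp
  [55,67): 12 bp
  [67,69): 2 bp
  [69,90): 21 bp
  [90,98): 8 bp
  [98,111): 13 bp
  [111,120): 9 bp
  [120,134): 14 bp
  [134,139): 5 bp
  [139,144): 5 bp
  [144,148): 4 bp
  [148,163): 15 bp
  [163,172): 9 bp
  [172,186): 14 bp
  [186,199): 13 bp
  [199,209): 10 bp
  [209,224): 15 bp
  [224,232): 8 bp
  [232,241): 9 bp

[2,4,5,5,6,8,8,9,9,9,10,11,12,12,12,13,13,14,14,14,15,15,21]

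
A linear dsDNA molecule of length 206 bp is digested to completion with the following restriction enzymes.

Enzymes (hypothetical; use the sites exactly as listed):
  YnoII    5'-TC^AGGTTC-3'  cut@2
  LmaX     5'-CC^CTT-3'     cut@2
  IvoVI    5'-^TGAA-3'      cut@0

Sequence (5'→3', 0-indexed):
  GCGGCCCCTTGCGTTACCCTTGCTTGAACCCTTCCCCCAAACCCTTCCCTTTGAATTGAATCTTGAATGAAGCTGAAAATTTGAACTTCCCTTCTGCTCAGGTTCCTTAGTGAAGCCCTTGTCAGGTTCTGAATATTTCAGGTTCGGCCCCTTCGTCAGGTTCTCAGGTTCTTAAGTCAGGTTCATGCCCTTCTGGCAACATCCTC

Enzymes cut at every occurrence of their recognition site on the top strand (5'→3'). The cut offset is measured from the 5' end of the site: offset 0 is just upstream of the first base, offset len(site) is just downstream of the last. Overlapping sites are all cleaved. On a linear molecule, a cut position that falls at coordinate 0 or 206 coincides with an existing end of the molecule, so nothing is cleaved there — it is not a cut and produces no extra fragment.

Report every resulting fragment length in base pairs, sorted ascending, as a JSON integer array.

Scan for sites:
  YnoII TCAGGTTC/2: at [97, 121, 137, 155, 163, 176] ⇒ [99, 123, 139, 157, 165, 178]
  LmaX CCCTT/2: at [5, 16, 28, 41, 46, 88, 115, 148, 187] ⇒ [7, 18, 30, 43, 48, 90, 117, 150, 189]
  IvoVI TGAA/0: at [24, 51, 56, 63, 67, 73, 81, 110, 129] ⇒ [24, 51, 56, 63, 67, 73, 81, 110, 129]

All cut coordinates (distinct, sorted): [7, 18, 24, 30, 43, 48, 51, 56, 63, 67, 73, 81, 90, 99, 110, 117, 123, 129, 139, 150, 157, 165, 178, 189]

Fragments:
  [0,7): 7 bp
  [7,18): 11 bp
  [18,24): 6 bp
  [24,30): 6 bp
  [30,43): 13 bp
  [43,48): 5 bp
  [48,51): 3 bp
  [51,56): 5 bp
  [56,63): 7 bp
  [63,67): 4 bp
  [67,73): 6 bp
  [73,81): 8 bp
  [81,90): 9 bp
  [90,99): 9 bp
  [99,110): 11 bp
  [110,117): 7 bp
  [117,123): 6 bp
  [123,129): 6 bp
  [129,139): 10 bp
  [139,150): 11 bp
  [150,157): 7 bp
  [157,165): 8 bp
  [165,178): 13 bp
  [178,189): 11 bp
  [189,206): 17 bp

[3,4,5,5,6,6,6,6,6,7,7,7,7,8,8,9,9,10,11,11,11,11,13,13,17]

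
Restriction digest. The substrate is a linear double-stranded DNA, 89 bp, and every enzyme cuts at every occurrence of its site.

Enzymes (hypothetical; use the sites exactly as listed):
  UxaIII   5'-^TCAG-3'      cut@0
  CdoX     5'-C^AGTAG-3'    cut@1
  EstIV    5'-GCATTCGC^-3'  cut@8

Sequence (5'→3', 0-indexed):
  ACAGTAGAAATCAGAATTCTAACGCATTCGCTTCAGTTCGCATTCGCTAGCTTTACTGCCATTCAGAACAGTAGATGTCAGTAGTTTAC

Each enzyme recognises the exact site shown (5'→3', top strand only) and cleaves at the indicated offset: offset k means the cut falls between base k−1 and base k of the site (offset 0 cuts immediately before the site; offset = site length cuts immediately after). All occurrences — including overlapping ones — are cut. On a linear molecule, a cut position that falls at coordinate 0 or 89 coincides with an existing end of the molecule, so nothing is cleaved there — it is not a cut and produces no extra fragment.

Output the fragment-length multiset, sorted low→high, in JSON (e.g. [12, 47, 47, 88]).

Site scan:
  UxaIII TCAG/0: at [10, 32, 62, 77] ⇒ [10, 32, 62, 77]
  CdoX CAGTAG/1: at [1, 68, 78] ⇒ [2, 69, 79]
  EstIV GCATTCGC/8: at [23, 39] ⇒ [31, 47]

Pooled cuts: [2, 10, 31, 32, 47, 62, 69, 77, 79]

Fragment lengths:
  [0,2): 2 bp
  [2,10): 8 bp
  [10,31): 21 bp
  [31,32): 1 bp
  [32,47): 15 bp
  [47,62): 15 bp
  [62,69): 7 bp
  [69,77): 8 bp
  [77,79): 2 bp
  [79,89): 10 bp

[1,2,2,7,8,8,10,15,15,21]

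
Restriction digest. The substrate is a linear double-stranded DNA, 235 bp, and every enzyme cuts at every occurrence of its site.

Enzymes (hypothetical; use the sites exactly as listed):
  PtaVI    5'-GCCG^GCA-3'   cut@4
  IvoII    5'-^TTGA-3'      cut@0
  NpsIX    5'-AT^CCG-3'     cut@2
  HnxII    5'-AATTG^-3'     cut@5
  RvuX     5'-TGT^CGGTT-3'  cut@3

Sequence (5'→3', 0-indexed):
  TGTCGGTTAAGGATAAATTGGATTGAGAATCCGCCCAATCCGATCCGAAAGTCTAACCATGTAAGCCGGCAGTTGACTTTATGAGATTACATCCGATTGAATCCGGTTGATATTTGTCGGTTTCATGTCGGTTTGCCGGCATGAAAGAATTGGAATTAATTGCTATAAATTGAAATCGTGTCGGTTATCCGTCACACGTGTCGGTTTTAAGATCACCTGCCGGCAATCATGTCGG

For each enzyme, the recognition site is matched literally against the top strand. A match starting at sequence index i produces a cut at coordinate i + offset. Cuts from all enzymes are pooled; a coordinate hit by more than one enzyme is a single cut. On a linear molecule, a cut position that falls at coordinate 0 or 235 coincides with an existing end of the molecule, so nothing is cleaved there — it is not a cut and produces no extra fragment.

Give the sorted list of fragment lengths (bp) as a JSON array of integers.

Site scan:
  PtaVI (GCCGGCA, off=4): starts [64, 134, 218] → cuts [68, 138, 222]
  IvoII (TTGA, off=0): starts [22, 72, 96, 106, 169] → cuts [22, 72, 96, 106, 169]
  NpsIX (ATCCG, off=2): starts [28, 37, 42, 90, 100, 186] → cuts [30, 39, 44, 92, 102, 188]
  HnxII (AATTG, off=5): starts [15, 147, 157, 167] → cuts [20, 152, 162, 172]
  RvuX (TGTCGGTT, off=3): starts [0, 114, 125, 178, 198] → cuts [3, 117, 128, 181, 201]

All cut coordinates (distinct, sorted): [3, 20, 22, 30, 39, 44, 68, 72, 92, 96, 102, 106, 117, 128, 138, 152, 162, 169, 172, 181, 188, 201, 222]

Fragment lengths:
  [0,3): 3 bp
  [3,20): 17 bp
  [20,22): 2 bp
  [22,30): 8 bp
  [30,39): 9 bp
  [39,44): 5 bp
  [44,68): 24 bp
  [68,72): 4 bp
  [72,92): 20 bp
  [92,96): 4 bp
  [96,102): 6 bp
  [102,106): 4 bp
  [106,117): 11 bp
  [117,128): 11 bp
  [128,138): 10 bp
  [138,152): 14 bp
  [152,162): 10 bp
  [162,169): 7 bp
  [169,172): 3 bp
  [172,181): 9 bp
  [181,188): 7 bp
  [188,201): 13 bp
  [201,222): 21 bp
  [222,235): 13 bp

[2,3,3,4,4,4,5,6,7,7,8,9,9,10,10,11,11,13,13,14,17,20,21,24]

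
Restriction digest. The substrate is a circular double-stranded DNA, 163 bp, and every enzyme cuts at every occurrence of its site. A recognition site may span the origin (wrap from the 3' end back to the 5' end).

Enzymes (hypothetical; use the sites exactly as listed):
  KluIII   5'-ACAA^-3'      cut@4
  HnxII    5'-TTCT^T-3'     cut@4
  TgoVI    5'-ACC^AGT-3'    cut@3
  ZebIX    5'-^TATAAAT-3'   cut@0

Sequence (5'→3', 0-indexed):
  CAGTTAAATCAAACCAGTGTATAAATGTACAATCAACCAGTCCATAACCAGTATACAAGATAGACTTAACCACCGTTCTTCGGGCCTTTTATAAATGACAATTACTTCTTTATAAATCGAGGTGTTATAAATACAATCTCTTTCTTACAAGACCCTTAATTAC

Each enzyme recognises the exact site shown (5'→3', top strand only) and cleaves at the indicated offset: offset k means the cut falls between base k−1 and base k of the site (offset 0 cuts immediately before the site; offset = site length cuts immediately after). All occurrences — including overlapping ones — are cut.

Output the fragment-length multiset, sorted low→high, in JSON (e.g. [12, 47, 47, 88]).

[1,4,5,6,8,9,9,10,11,11,12,13,14,14,15,21]

Site scan:
  KluIII (ACAA, off=4): starts [28, 54, 97, 132, 146] → cuts [32, 58, 101, 136, 150]
  HnxII (TTCTT, off=4): starts [75, 105, 141] → cuts [79, 109, 145]
  TgoVI (ACCAGT, off=3): starts [12, 35, 46, 161] → cuts [1, 15, 38, 49]
  ZebIX (TATAAAT, off=0): starts [19, 89, 110, 125] → cuts [19, 89, 110, 125]

Pooled cuts: [1, 15, 19, 32, 38, 49, 58, 79, 89, 101, 109, 110, 125, 136, 145, 150]

Fragment lengths:
  1→15: 14 bp
  15→19: 4 bp
  19→32: 13 bp
  32→38: 6 bp
  38→49: 11 bp
  49→58: 9 bp
  58→79: 21 bp
  79→89: 10 bp
  89→101: 12 bp
  101→109: 8 bp
  109→110: 1 bp
  110→125: 15 bp
  125→136: 11 bp
  136→145: 9 bp
  145→150: 5 bp
  150→1 (wrap): 163-150+1 = 14 bp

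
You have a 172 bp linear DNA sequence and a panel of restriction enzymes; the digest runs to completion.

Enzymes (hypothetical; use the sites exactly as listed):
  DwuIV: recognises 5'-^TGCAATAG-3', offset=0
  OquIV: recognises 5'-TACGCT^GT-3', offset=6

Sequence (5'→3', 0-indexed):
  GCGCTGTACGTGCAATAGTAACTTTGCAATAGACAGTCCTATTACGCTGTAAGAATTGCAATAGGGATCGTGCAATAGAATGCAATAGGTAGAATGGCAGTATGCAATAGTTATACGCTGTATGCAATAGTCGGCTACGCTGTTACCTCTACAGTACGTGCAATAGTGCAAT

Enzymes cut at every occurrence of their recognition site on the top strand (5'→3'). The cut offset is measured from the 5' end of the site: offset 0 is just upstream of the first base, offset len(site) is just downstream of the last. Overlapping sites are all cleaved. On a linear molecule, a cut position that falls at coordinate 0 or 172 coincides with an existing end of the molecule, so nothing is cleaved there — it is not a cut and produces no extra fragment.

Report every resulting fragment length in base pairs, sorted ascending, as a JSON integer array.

[3,8,10,10,14,14,14,17,17,19,22,24]

Scan for sites:
  DwuIV (TGCAATAG, off=0): starts [10, 24, 56, 70, 80, 102, 122, 158] → cuts [10, 24, 56, 70, 80, 102, 122, 158]
  OquIV (TACGCTGT, off=6): starts [42, 113, 135] → cuts [48, 119, 141]

Pooled cuts: [10, 24, 48, 56, 70, 80, 102, 119, 122, 141, 158]

Fragments:
  [0,10): 10 bp
  [10,24): 14 bp
  [24,48): 24 bp
  [48,56): 8 bp
  [56,70): 14 bp
  [70,80): 10 bp
  [80,102): 22 bp
  [102,119): 17 bp
  [119,122): 3 bp
  [122,141): 19 bp
  [141,158): 17 bp
  [158,172): 14 bp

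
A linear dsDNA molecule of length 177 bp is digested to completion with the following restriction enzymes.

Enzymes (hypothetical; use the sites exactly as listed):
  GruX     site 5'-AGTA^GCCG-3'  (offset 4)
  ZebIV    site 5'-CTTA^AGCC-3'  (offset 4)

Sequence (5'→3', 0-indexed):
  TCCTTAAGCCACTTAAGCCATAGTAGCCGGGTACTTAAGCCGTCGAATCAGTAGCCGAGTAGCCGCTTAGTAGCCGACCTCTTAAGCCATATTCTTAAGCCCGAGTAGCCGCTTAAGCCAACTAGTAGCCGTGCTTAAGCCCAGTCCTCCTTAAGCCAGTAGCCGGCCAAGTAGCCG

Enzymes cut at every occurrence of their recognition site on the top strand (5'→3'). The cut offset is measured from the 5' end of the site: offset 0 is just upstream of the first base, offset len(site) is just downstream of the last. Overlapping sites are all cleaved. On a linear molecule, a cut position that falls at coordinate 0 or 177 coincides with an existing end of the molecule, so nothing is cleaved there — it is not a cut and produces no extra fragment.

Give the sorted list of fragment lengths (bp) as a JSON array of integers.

Scan for sites:
  GruX AGTAGCCG/4: at [21, 49, 57, 68, 103, 123, 157, 169] ⇒ [25, 53, 61, 72, 107, 127, 161, 173]
  ZebIV CTTAAGCC/4: at [2, 11, 33, 80, 93, 111, 133, 149] ⇒ [6, 15, 37, 84, 97, 115, 137, 153]

Pooled cuts: [6, 15, 25, 37, 53, 61, 72, 84, 97, 107, 115, 127, 137, 153, 161, 173]

Fragments:
  [0,6): 6 bp
  [6,15): 9 bp
  [15,25): 10 bp
  [25,37): 12 bp
  [37,53): 16 bp
  [53,61): 8 bp
  [61,72): 11 bp
  [72,84): 12 bp
  [84,97): 13 bp
  [97,107): 10 bp
  [107,115): 8 bp
  [115,127): 12 bp
  [127,137): 10 bp
  [137,153): 16 bp
  [153,161): 8 bp
  [161,173): 12 bp
  [173,177): 4 bp

[4,6,8,8,8,9,10,10,10,11,12,12,12,12,13,16,16]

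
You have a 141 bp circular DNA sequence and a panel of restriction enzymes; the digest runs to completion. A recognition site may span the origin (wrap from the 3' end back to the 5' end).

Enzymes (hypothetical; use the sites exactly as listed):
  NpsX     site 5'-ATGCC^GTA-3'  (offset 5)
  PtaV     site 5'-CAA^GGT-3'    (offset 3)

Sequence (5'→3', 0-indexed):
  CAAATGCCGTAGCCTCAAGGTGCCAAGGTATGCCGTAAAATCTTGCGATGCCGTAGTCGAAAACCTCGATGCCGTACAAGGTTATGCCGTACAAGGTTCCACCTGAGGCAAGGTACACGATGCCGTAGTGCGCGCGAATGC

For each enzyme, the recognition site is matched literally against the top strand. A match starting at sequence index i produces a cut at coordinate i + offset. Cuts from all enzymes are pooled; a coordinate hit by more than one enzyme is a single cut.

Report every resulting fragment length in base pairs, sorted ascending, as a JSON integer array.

[6,6,8,8,9,10,13,17,18,21,25]

Scan for sites:
  NpsX (ATGCCGTA, off=5): starts [3, 29, 47, 68, 83, 119] → cuts [8, 34, 52, 73, 88, 124]
  PtaV (CAAGGT, off=3): starts [15, 23, 76, 91, 108] → cuts [18, 26, 79, 94, 111]

All cut coordinates (distinct, sorted): [8, 18, 26, 34, 52, 73, 79, 88, 94, 111, 124]

Fragments:
  8→18: 10 bp
  18→26: 8 bp
  26→34: 8 bp
  34→52: 18 bp
  52→73: 21 bp
  73→79: 6 bp
  79→88: 9 bp
  88→94: 6 bp
  94→111: 17 bp
  111→124: 13 bp
  124→8 (wrap): 141-124+8 = 25 bp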